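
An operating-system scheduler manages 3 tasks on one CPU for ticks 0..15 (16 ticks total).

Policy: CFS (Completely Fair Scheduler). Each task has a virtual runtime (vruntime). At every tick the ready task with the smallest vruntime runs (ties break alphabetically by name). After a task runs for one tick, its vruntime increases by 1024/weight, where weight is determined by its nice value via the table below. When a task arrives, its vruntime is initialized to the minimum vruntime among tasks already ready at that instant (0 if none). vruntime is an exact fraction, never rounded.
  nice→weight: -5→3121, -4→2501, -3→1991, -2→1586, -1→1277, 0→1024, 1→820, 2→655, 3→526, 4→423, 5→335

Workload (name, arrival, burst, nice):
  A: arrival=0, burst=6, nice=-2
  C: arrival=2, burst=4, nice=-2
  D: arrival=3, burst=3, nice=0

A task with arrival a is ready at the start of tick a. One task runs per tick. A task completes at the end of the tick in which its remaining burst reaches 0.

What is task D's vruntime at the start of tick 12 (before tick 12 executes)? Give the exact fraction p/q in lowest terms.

vruntime(D, start of tick 12) = 2610/793

t=0: vr[A=0] → run A
t=1: vr[A=512/793] → run A
t=2: vr[A=1024/793 C=1024/793] → run A
t=3: vr[A=1536/793 C=1024/793 D=1024/793] → run C
t=4: vr[A=1536/793 C=1536/793 D=1024/793] → run D
t=5: vr[A=1536/793 C=1536/793 D=1817/793] → run A
t=6: vr[A=2048/793 C=1536/793 D=1817/793] → run C
t=7: vr[A=2048/793 C=2048/793 D=1817/793] → run D
t=8: vr[A=2048/793 C=2048/793 D=2610/793] → run A
t=9: vr[A=2560/793 C=2048/793 D=2610/793] → run C
t=10: vr[A=2560/793 C=2560/793 D=2610/793] → run A
t=11: vr[C=2560/793 D=2610/793] → run C
t=12: vr[D=2610/793] → run D
t=13: (idle)
t=14: (idle)
t=15: (idle)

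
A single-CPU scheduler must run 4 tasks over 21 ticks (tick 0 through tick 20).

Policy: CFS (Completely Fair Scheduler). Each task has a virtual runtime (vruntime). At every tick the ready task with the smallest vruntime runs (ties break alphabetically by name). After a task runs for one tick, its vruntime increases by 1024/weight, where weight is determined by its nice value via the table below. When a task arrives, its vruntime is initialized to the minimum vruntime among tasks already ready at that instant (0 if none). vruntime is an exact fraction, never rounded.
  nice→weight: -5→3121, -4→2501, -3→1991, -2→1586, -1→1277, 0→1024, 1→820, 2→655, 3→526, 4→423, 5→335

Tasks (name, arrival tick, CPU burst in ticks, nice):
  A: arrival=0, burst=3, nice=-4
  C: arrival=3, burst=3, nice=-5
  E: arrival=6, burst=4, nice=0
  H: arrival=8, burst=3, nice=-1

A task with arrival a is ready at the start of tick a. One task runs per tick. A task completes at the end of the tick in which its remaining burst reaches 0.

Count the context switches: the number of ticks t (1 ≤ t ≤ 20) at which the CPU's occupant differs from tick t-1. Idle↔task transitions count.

t=0: vr[A=0] → run A
t=1: vr[A=1024/2501] → run A
t=2: vr[A=2048/2501] → run A
t=3: vr[C=0] → run C
t=4: vr[C=1024/3121] → run C
t=5: vr[C=2048/3121] → run C
t=6: vr[E=0] → run E
t=7: vr[E=1] → run E
t=8: vr[E=2 H=2] → run E
t=9: vr[E=3 H=2] → run H
t=10: vr[E=3 H=3578/1277] → run H
t=11: vr[E=3 H=4602/1277] → run E
t=12: vr[H=4602/1277] → run H
t=13: (idle)
t=14: (idle)
t=15: (idle)
t=16: (idle)
t=17: (idle)
t=18: (idle)
t=19: (idle)
t=20: (idle)

context switches = 6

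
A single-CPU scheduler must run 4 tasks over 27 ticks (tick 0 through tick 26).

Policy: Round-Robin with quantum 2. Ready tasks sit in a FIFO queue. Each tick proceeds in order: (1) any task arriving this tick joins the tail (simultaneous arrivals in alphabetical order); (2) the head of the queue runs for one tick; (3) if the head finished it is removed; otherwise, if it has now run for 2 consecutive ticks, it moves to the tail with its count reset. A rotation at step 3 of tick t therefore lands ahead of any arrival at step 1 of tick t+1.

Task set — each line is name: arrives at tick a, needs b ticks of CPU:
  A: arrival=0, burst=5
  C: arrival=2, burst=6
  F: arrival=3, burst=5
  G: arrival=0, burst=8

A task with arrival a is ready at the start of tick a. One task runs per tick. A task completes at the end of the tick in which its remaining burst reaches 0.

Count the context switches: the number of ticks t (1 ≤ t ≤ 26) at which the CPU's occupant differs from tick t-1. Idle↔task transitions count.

t=0: queue=[A,G] q_used=0 → run A
t=1: queue=[A,G] q_used=1 → run A
t=2: queue=[G,A,C] q_used=0 → run G
t=3: queue=[G,A,C,F] q_used=1 → run G
t=4: queue=[A,C,F,G] q_used=0 → run A
t=5: queue=[A,C,F,G] q_used=1 → run A
t=6: queue=[C,F,G,A] q_used=0 → run C
t=7: queue=[C,F,G,A] q_used=1 → run C
t=8: queue=[F,G,A,C] q_used=0 → run F
t=9: queue=[F,G,A,C] q_used=1 → run F
t=10: queue=[G,A,C,F] q_used=0 → run G
t=11: queue=[G,A,C,F] q_used=1 → run G
t=12: queue=[A,C,F,G] q_used=0 → run A
t=13: queue=[C,F,G] q_used=0 → run C
t=14: queue=[C,F,G] q_used=1 → run C
t=15: queue=[F,G,C] q_used=0 → run F
t=16: queue=[F,G,C] q_used=1 → run F
t=17: queue=[G,C,F] q_used=0 → run G
t=18: queue=[G,C,F] q_used=1 → run G
t=19: queue=[C,F,G] q_used=0 → run C
t=20: queue=[C,F,G] q_used=1 → run C
t=21: queue=[F,G] q_used=0 → run F
t=22: queue=[G] q_used=0 → run G
t=23: queue=[G] q_used=1 → run G
t=24: (idle)
t=25: (idle)
t=26: (idle)

context switches = 13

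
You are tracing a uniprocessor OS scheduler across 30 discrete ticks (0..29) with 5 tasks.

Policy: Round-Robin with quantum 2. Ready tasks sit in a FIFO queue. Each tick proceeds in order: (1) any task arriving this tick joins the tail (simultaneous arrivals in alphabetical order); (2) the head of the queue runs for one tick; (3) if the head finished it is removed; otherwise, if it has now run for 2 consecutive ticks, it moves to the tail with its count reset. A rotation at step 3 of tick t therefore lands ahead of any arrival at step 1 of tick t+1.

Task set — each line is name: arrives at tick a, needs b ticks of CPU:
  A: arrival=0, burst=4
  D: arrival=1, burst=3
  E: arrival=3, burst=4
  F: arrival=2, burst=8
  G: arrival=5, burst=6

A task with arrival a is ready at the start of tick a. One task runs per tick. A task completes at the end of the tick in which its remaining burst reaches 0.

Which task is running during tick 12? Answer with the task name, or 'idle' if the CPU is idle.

t=0: queue=[A] q_used=0 → run A
t=1: queue=[A,D] q_used=1 → run A
t=2: queue=[D,A,F] q_used=0 → run D
t=3: queue=[D,A,F,E] q_used=1 → run D
t=4: queue=[A,F,E,D] q_used=0 → run A
t=5: queue=[A,F,E,D,G] q_used=1 → run A
t=6: queue=[F,E,D,G] q_used=0 → run F
t=7: queue=[F,E,D,G] q_used=1 → run F
t=8: queue=[E,D,G,F] q_used=0 → run E
t=9: queue=[E,D,G,F] q_used=1 → run E
t=10: queue=[D,G,F,E] q_used=0 → run D
t=11: queue=[G,F,E] q_used=0 → run G
t=12: queue=[G,F,E] q_used=1 → run G
t=13: queue=[F,E,G] q_used=0 → run F
t=14: queue=[F,E,G] q_used=1 → run F
t=15: queue=[E,G,F] q_used=0 → run E
t=16: queue=[E,G,F] q_used=1 → run E
t=17: queue=[G,F] q_used=0 → run G
t=18: queue=[G,F] q_used=1 → run G
t=19: queue=[F,G] q_used=0 → run F
t=20: queue=[F,G] q_used=1 → run F
t=21: queue=[G,F] q_used=0 → run G
t=22: queue=[G,F] q_used=1 → run G
t=23: queue=[F] q_used=0 → run F
t=24: queue=[F] q_used=1 → run F
t=25: (idle)
t=26: (idle)
t=27: (idle)
t=28: (idle)
t=29: (idle)

running at tick 12 = G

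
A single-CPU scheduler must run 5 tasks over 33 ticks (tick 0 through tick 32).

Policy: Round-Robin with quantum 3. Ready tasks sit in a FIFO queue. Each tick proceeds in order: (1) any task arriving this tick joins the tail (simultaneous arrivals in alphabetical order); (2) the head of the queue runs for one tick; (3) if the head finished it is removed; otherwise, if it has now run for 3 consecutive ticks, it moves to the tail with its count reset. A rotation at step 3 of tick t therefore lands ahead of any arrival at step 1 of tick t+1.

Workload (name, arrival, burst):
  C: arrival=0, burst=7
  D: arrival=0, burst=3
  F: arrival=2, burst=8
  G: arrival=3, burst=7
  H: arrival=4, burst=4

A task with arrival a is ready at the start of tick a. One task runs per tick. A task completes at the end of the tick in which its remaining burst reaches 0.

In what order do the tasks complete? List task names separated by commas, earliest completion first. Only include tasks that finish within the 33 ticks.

t=0: queue=[C,D] q_used=0 → run C
t=1: queue=[C,D] q_used=1 → run C
t=2: queue=[C,D,F] q_used=2 → run C
t=3: queue=[D,F,C,G] q_used=0 → run D
t=4: queue=[D,F,C,G,H] q_used=1 → run D
t=5: queue=[D,F,C,G,H] q_used=2 → run D
t=6: queue=[F,C,G,H] q_used=0 → run F
t=7: queue=[F,C,G,H] q_used=1 → run F
t=8: queue=[F,C,G,H] q_used=2 → run F
t=9: queue=[C,G,H,F] q_used=0 → run C
t=10: queue=[C,G,H,F] q_used=1 → run C
t=11: queue=[C,G,H,F] q_used=2 → run C
t=12: queue=[G,H,F,C] q_used=0 → run G
t=13: queue=[G,H,F,C] q_used=1 → run G
t=14: queue=[G,H,F,C] q_used=2 → run G
t=15: queue=[H,F,C,G] q_used=0 → run H
t=16: queue=[H,F,C,G] q_used=1 → run H
t=17: queue=[H,F,C,G] q_used=2 → run H
t=18: queue=[F,C,G,H] q_used=0 → run F
t=19: queue=[F,C,G,H] q_used=1 → run F
t=20: queue=[F,C,G,H] q_used=2 → run F
t=21: queue=[C,G,H,F] q_used=0 → run C
t=22: queue=[G,H,F] q_used=0 → run G
t=23: queue=[G,H,F] q_used=1 → run G
t=24: queue=[G,H,F] q_used=2 → run G
t=25: queue=[H,F,G] q_used=0 → run H
t=26: queue=[F,G] q_used=0 → run F
t=27: queue=[F,G] q_used=1 → run F
t=28: queue=[G] q_used=0 → run G
t=29: (idle)
t=30: (idle)
t=31: (idle)
t=32: (idle)

completion order = D, C, H, F, G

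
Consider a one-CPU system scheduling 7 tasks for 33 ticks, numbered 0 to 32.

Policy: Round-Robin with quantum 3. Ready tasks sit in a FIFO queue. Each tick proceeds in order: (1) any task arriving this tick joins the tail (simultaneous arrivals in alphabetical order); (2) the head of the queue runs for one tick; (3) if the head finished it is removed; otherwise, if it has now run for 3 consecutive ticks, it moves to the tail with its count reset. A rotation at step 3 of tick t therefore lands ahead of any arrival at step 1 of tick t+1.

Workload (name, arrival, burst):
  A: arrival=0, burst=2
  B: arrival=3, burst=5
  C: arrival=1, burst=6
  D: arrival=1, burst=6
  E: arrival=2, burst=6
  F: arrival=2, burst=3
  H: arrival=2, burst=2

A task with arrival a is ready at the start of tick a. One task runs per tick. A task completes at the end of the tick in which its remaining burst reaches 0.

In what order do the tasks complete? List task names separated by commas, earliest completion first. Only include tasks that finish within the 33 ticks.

t=0: queue=[A] q_used=0 → run A
t=1: queue=[A,C,D] q_used=1 → run A
t=2: queue=[C,D,E,F,H] q_used=0 → run C
t=3: queue=[C,D,E,F,H,B] q_used=1 → run C
t=4: queue=[C,D,E,F,H,B] q_used=2 → run C
t=5: queue=[D,E,F,H,B,C] q_used=0 → run D
t=6: queue=[D,E,F,H,B,C] q_used=1 → run D
t=7: queue=[D,E,F,H,B,C] q_used=2 → run D
t=8: queue=[E,F,H,B,C,D] q_used=0 → run E
t=9: queue=[E,F,H,B,C,D] q_used=1 → run E
t=10: queue=[E,F,H,B,C,D] q_used=2 → run E
t=11: queue=[F,H,B,C,D,E] q_used=0 → run F
t=12: queue=[F,H,B,C,D,E] q_used=1 → run F
t=13: queue=[F,H,B,C,D,E] q_used=2 → run F
t=14: queue=[H,B,C,D,E] q_used=0 → run H
t=15: queue=[H,B,C,D,E] q_used=1 → run H
t=16: queue=[B,C,D,E] q_used=0 → run B
t=17: queue=[B,C,D,E] q_used=1 → run B
t=18: queue=[B,C,D,E] q_used=2 → run B
t=19: queue=[C,D,E,B] q_used=0 → run C
t=20: queue=[C,D,E,B] q_used=1 → run C
t=21: queue=[C,D,E,B] q_used=2 → run C
t=22: queue=[D,E,B] q_used=0 → run D
t=23: queue=[D,E,B] q_used=1 → run D
t=24: queue=[D,E,B] q_used=2 → run D
t=25: queue=[E,B] q_used=0 → run E
t=26: queue=[E,B] q_used=1 → run E
t=27: queue=[E,B] q_used=2 → run E
t=28: queue=[B] q_used=0 → run B
t=29: queue=[B] q_used=1 → run B
t=30: (idle)
t=31: (idle)
t=32: (idle)

completion order = A, F, H, C, D, E, B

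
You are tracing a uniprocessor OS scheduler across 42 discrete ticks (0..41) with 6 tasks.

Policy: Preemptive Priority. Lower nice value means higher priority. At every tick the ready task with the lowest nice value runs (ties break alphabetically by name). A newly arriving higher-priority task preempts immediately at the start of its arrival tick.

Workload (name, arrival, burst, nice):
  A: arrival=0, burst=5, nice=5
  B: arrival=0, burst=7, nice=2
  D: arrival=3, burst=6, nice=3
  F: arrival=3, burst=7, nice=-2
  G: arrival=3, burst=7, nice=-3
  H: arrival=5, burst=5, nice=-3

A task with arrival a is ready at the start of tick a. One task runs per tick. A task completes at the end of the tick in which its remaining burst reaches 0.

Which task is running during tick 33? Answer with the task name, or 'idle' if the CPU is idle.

t=0: ready={A,B} → run B
t=1: ready={A,B} → run B
t=2: ready={A,B} → run B
t=3: ready={A,B,D,F,G} → run G
t=4: ready={A,B,D,F,G} → run G
t=5: ready={A,B,D,F,G,H} → run G
t=6: ready={A,B,D,F,G,H} → run G
t=7: ready={A,B,D,F,G,H} → run G
t=8: ready={A,B,D,F,G,H} → run G
t=9: ready={A,B,D,F,G,H} → run G
t=10: ready={A,B,D,F,H} → run H
t=11: ready={A,B,D,F,H} → run H
t=12: ready={A,B,D,F,H} → run H
t=13: ready={A,B,D,F,H} → run H
t=14: ready={A,B,D,F,H} → run H
t=15: ready={A,B,D,F} → run F
t=16: ready={A,B,D,F} → run F
t=17: ready={A,B,D,F} → run F
t=18: ready={A,B,D,F} → run F
t=19: ready={A,B,D,F} → run F
t=20: ready={A,B,D,F} → run F
t=21: ready={A,B,D,F} → run F
t=22: ready={A,B,D} → run B
t=23: ready={A,B,D} → run B
t=24: ready={A,B,D} → run B
t=25: ready={A,B,D} → run B
t=26: ready={A,D} → run D
t=27: ready={A,D} → run D
t=28: ready={A,D} → run D
t=29: ready={A,D} → run D
t=30: ready={A,D} → run D
t=31: ready={A,D} → run D
t=32: ready={A} → run A
t=33: ready={A} → run A
t=34: ready={A} → run A
t=35: ready={A} → run A
t=36: ready={A} → run A
t=37: (idle)
t=38: (idle)
t=39: (idle)
t=40: (idle)
t=41: (idle)

running at tick 33 = A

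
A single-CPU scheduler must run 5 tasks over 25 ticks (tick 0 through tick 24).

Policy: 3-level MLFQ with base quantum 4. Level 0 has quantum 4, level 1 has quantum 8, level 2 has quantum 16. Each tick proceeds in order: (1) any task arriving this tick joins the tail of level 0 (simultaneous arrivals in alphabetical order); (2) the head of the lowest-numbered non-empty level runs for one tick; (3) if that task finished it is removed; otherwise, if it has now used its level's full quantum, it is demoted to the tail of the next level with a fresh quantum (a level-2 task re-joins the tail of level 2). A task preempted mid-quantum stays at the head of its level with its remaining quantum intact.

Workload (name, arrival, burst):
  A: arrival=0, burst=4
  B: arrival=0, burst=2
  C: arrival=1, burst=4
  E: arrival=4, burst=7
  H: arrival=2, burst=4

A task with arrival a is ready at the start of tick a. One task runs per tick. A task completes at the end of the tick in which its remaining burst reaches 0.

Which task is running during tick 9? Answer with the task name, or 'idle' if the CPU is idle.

t=0: L0/L1/L2 = AB/-/- → run A
t=1: L0/L1/L2 = ABC/-/- → run A
t=2: L0/L1/L2 = ABCH/-/- → run A
t=3: L0/L1/L2 = ABCH/-/- → run A
t=4: L0/L1/L2 = BCHE/-/- → run B
t=5: L0/L1/L2 = BCHE/-/- → run B
t=6: L0/L1/L2 = CHE/-/- → run C
t=7: L0/L1/L2 = CHE/-/- → run C
t=8: L0/L1/L2 = CHE/-/- → run C
t=9: L0/L1/L2 = CHE/-/- → run C
t=10: L0/L1/L2 = HE/-/- → run H
t=11: L0/L1/L2 = HE/-/- → run H
t=12: L0/L1/L2 = HE/-/- → run H
t=13: L0/L1/L2 = HE/-/- → run H
t=14: L0/L1/L2 = E/-/- → run E
t=15: L0/L1/L2 = E/-/- → run E
t=16: L0/L1/L2 = E/-/- → run E
t=17: L0/L1/L2 = E/-/- → run E
t=18: L0/L1/L2 = -/E/- → run E
t=19: L0/L1/L2 = -/E/- → run E
t=20: L0/L1/L2 = -/E/- → run E
t=21: (idle)
t=22: (idle)
t=23: (idle)
t=24: (idle)

running at tick 9 = C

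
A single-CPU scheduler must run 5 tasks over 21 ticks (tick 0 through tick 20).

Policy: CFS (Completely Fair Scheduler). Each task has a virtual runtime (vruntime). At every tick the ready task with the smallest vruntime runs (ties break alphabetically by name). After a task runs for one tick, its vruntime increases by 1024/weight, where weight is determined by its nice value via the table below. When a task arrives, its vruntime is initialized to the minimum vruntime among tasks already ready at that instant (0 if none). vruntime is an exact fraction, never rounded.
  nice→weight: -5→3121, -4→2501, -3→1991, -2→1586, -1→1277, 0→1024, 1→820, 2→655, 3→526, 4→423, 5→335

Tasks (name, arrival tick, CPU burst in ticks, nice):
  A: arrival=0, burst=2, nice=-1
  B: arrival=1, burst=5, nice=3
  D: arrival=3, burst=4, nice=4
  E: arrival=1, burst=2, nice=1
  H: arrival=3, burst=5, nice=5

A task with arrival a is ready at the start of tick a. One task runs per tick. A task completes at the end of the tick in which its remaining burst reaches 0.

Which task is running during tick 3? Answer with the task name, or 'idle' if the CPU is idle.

t=0: vr[A=0] → run A
t=1: vr[A=1024/1277 B=1024/1277 E=1024/1277] → run A
t=2: vr[B=1024/1277 E=1024/1277] → run B
t=3: vr[B=923136/335851 D=1024/1277 E=1024/1277 H=1024/1277] → run D
t=4: vr[B=923136/335851 D=1740800/540171 E=1024/1277 H=1024/1277] → run E
t=5: vr[B=923136/335851 D=1740800/540171 E=536832/261785 H=1024/1277] → run H
t=6: vr[B=923136/335851 D=1740800/540171 E=536832/261785 H=1650688/427795] → run E
t=7: vr[B=923136/335851 D=1740800/540171 H=1650688/427795] → run B
t=8: vr[B=1576960/335851 D=1740800/540171 H=1650688/427795] → run D
t=9: vr[B=1576960/335851 D=3048448/540171 H=1650688/427795] → run H
t=10: vr[B=1576960/335851 D=3048448/540171 H=2958336/427795] → run B
t=11: vr[B=2230784/335851 D=3048448/540171 H=2958336/427795] → run D
t=12: vr[B=2230784/335851 D=1452032/180057 H=2958336/427795] → run B
t=13: vr[B=2884608/335851 D=1452032/180057 H=2958336/427795] → run H
t=14: vr[B=2884608/335851 D=1452032/180057 H=4265984/427795] → run D
t=15: vr[B=2884608/335851 H=4265984/427795] → run B
t=16: vr[H=4265984/427795] → run H
t=17: vr[H=5573632/427795] → run H
t=18: (idle)
t=19: (idle)
t=20: (idle)

running at tick 3 = D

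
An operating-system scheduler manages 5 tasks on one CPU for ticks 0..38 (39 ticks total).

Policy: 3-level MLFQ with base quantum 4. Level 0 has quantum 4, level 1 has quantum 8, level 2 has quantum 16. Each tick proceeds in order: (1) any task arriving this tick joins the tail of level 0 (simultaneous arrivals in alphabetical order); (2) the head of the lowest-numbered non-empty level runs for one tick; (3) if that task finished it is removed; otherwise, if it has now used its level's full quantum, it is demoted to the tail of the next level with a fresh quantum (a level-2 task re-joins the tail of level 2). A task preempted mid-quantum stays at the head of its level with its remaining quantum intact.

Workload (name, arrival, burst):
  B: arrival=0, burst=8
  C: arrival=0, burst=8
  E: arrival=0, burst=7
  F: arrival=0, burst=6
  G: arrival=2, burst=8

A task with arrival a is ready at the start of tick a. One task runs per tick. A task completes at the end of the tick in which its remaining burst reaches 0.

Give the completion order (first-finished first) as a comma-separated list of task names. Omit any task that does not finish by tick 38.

completion order = B, C, E, F, G

t=0: L0/L1/L2 = BCEF/-/- → run B
t=1: L0/L1/L2 = BCEF/-/- → run B
t=2: L0/L1/L2 = BCEFG/-/- → run B
t=3: L0/L1/L2 = BCEFG/-/- → run B
t=4: L0/L1/L2 = CEFG/B/- → run C
t=5: L0/L1/L2 = CEFG/B/- → run C
t=6: L0/L1/L2 = CEFG/B/- → run C
t=7: L0/L1/L2 = CEFG/B/- → run C
t=8: L0/L1/L2 = EFG/BC/- → run E
t=9: L0/L1/L2 = EFG/BC/- → run E
t=10: L0/L1/L2 = EFG/BC/- → run E
t=11: L0/L1/L2 = EFG/BC/- → run E
t=12: L0/L1/L2 = FG/BCE/- → run F
t=13: L0/L1/L2 = FG/BCE/- → run F
t=14: L0/L1/L2 = FG/BCE/- → run F
t=15: L0/L1/L2 = FG/BCE/- → run F
t=16: L0/L1/L2 = G/BCEF/- → run G
t=17: L0/L1/L2 = G/BCEF/- → run G
t=18: L0/L1/L2 = G/BCEF/- → run G
t=19: L0/L1/L2 = G/BCEF/- → run G
t=20: L0/L1/L2 = -/BCEFG/- → run B
t=21: L0/L1/L2 = -/BCEFG/- → run B
t=22: L0/L1/L2 = -/BCEFG/- → run B
t=23: L0/L1/L2 = -/BCEFG/- → run B
t=24: L0/L1/L2 = -/CEFG/- → run C
t=25: L0/L1/L2 = -/CEFG/- → run C
t=26: L0/L1/L2 = -/CEFG/- → run C
t=27: L0/L1/L2 = -/CEFG/- → run C
t=28: L0/L1/L2 = -/EFG/- → run E
t=29: L0/L1/L2 = -/EFG/- → run E
t=30: L0/L1/L2 = -/EFG/- → run E
t=31: L0/L1/L2 = -/FG/- → run F
t=32: L0/L1/L2 = -/FG/- → run F
t=33: L0/L1/L2 = -/G/- → run G
t=34: L0/L1/L2 = -/G/- → run G
t=35: L0/L1/L2 = -/G/- → run G
t=36: L0/L1/L2 = -/G/- → run G
t=37: (idle)
t=38: (idle)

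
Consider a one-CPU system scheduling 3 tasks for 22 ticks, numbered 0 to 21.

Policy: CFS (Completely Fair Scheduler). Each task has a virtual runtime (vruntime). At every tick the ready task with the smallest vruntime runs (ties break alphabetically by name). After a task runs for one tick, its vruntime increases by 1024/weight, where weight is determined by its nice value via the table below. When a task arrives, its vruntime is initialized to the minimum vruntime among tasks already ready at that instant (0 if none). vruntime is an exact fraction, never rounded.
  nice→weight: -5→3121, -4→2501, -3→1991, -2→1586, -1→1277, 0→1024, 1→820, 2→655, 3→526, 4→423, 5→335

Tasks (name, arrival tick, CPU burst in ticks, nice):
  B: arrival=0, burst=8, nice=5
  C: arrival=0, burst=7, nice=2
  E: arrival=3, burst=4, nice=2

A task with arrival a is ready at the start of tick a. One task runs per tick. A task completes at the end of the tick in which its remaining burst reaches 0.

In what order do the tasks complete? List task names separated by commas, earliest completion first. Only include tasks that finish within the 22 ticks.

completion order = E, C, B

t=0: vr[B=0 C=0] → run B
t=1: vr[B=1024/335 C=0] → run C
t=2: vr[B=1024/335 C=1024/655] → run C
t=3: vr[B=1024/335 C=2048/655 E=1024/335] → run B
t=4: vr[B=2048/335 C=2048/655 E=1024/335] → run E
t=5: vr[B=2048/335 C=2048/655 E=202752/43885] → run C
t=6: vr[B=2048/335 C=3072/655 E=202752/43885] → run E
t=7: vr[B=2048/335 C=3072/655 E=54272/8777] → run C
t=8: vr[B=2048/335 C=4096/655 E=54272/8777] → run B
t=9: vr[B=3072/335 C=4096/655 E=54272/8777] → run E
t=10: vr[B=3072/335 C=4096/655 E=339968/43885] → run C
t=11: vr[B=3072/335 C=1024/131 E=339968/43885] → run E
t=12: vr[B=3072/335 C=1024/131] → run C
t=13: vr[B=3072/335 C=6144/655] → run B
t=14: vr[B=4096/335 C=6144/655] → run C
t=15: vr[B=4096/335] → run B
t=16: vr[B=1024/67] → run B
t=17: vr[B=6144/335] → run B
t=18: vr[B=7168/335] → run B
t=19: (idle)
t=20: (idle)
t=21: (idle)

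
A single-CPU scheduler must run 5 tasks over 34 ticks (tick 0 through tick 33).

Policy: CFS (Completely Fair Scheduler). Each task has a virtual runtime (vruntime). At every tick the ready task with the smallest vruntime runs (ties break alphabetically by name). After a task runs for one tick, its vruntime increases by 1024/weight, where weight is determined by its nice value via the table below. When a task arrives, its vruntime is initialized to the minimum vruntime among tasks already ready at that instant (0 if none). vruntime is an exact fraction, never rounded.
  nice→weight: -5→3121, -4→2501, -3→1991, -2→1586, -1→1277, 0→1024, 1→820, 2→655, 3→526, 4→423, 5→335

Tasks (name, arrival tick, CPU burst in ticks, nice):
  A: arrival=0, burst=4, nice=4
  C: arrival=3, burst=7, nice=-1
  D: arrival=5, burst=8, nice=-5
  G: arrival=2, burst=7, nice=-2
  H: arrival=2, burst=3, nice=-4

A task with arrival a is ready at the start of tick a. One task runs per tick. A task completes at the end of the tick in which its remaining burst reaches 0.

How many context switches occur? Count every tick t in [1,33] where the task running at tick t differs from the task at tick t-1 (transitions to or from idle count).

context switches = 24

t=0: vr[A=0] → run A
t=1: vr[A=1024/423] → run A
t=2: vr[A=2048/423 G=2048/423 H=2048/423] → run A
t=3: vr[A=1024/141 C=2048/423 G=2048/423 H=2048/423] → run C
t=4: vr[A=1024/141 C=3048448/540171 G=2048/423 H=2048/423] → run G
t=5: vr[A=1024/141 C=3048448/540171 D=2048/423 G=1840640/335439 H=2048/423] → run D
t=6: vr[A=1024/141 C=3048448/540171 D=6824960/1320183 G=1840640/335439 H=2048/423] → run H
t=7: vr[A=1024/141 C=3048448/540171 D=6824960/1320183 G=1840640/335439 H=5555200/1057923] → run D
t=8: vr[A=1024/141 C=3048448/540171 D=7258112/1320183 G=1840640/335439 H=5555200/1057923] → run H
t=9: vr[A=1024/141 C=3048448/540171 D=7258112/1320183 G=1840640/335439 H=5988352/1057923] → run G
t=10: vr[A=1024/141 C=3048448/540171 D=7258112/1320183 G=2057216/335439 H=5988352/1057923] → run D
t=11: vr[A=1024/141 C=3048448/540171 D=7691264/1320183 G=2057216/335439 H=5988352/1057923] → run C
t=12: vr[A=1024/141 C=3481600/540171 D=7691264/1320183 G=2057216/335439 H=5988352/1057923] → run H
t=13: vr[A=1024/141 C=3481600/540171 D=7691264/1320183 G=2057216/335439] → run D
t=14: vr[A=1024/141 C=3481600/540171 D=8124416/1320183 G=2057216/335439] → run G
t=15: vr[A=1024/141 C=3481600/540171 D=8124416/1320183 G=2273792/335439] → run D
t=16: vr[A=1024/141 C=3481600/540171 D=8557568/1320183 G=2273792/335439] → run C
t=17: vr[A=1024/141 C=3914752/540171 D=8557568/1320183 G=2273792/335439] → run D
t=18: vr[A=1024/141 C=3914752/540171 D=8990720/1320183 G=2273792/335439] → run G
t=19: vr[A=1024/141 C=3914752/540171 D=8990720/1320183 G=2490368/335439] → run D
t=20: vr[A=1024/141 C=3914752/540171 D=9423872/1320183 G=2490368/335439] → run D
t=21: vr[A=1024/141 C=3914752/540171 G=2490368/335439] → run C
t=22: vr[A=1024/141 C=4347904/540171 G=2490368/335439] → run A
t=23: vr[C=4347904/540171 G=2490368/335439] → run G
t=24: vr[C=4347904/540171 G=2706944/335439] → run C
t=25: vr[C=4781056/540171 G=2706944/335439] → run G
t=26: vr[C=4781056/540171 G=2923520/335439] → run G
t=27: vr[C=4781056/540171] → run C
t=28: vr[C=5214208/540171] → run C
t=29: (idle)
t=30: (idle)
t=31: (idle)
t=32: (idle)
t=33: (idle)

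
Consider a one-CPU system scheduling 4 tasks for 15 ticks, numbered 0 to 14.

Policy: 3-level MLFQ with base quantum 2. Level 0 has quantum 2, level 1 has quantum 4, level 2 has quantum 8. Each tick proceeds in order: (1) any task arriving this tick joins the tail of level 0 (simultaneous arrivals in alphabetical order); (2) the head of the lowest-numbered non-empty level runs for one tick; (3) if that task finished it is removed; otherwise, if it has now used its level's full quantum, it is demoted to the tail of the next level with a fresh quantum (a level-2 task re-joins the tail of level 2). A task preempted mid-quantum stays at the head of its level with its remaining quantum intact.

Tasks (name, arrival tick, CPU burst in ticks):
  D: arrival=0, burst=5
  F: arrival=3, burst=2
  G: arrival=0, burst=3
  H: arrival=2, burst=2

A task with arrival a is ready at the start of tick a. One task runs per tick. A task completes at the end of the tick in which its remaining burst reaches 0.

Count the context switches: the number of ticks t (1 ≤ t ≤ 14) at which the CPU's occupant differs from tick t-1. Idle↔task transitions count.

context switches = 6

t=0: L0/L1/L2 = DG/-/- → run D
t=1: L0/L1/L2 = DG/-/- → run D
t=2: L0/L1/L2 = GH/D/- → run G
t=3: L0/L1/L2 = GHF/D/- → run G
t=4: L0/L1/L2 = HF/DG/- → run H
t=5: L0/L1/L2 = HF/DG/- → run H
t=6: L0/L1/L2 = F/DG/- → run F
t=7: L0/L1/L2 = F/DG/- → run F
t=8: L0/L1/L2 = -/DG/- → run D
t=9: L0/L1/L2 = -/DG/- → run D
t=10: L0/L1/L2 = -/DG/- → run D
t=11: L0/L1/L2 = -/G/- → run G
t=12: (idle)
t=13: (idle)
t=14: (idle)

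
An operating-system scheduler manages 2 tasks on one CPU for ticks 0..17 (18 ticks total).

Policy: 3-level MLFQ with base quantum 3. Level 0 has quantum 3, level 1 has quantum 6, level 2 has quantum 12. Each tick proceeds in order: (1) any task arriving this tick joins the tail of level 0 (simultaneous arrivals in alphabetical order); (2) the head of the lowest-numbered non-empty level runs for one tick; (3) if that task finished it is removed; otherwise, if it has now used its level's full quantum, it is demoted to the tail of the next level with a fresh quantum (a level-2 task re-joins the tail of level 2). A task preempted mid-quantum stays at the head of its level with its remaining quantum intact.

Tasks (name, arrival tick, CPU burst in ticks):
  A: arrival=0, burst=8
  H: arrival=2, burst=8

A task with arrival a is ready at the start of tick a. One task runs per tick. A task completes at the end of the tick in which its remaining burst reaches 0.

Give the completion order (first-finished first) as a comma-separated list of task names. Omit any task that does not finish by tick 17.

completion order = A, H

t=0: L0/L1/L2 = A/-/- → run A
t=1: L0/L1/L2 = A/-/- → run A
t=2: L0/L1/L2 = AH/-/- → run A
t=3: L0/L1/L2 = H/A/- → run H
t=4: L0/L1/L2 = H/A/- → run H
t=5: L0/L1/L2 = H/A/- → run H
t=6: L0/L1/L2 = -/AH/- → run A
t=7: L0/L1/L2 = -/AH/- → run A
t=8: L0/L1/L2 = -/AH/- → run A
t=9: L0/L1/L2 = -/AH/- → run A
t=10: L0/L1/L2 = -/AH/- → run A
t=11: L0/L1/L2 = -/H/- → run H
t=12: L0/L1/L2 = -/H/- → run H
t=13: L0/L1/L2 = -/H/- → run H
t=14: L0/L1/L2 = -/H/- → run H
t=15: L0/L1/L2 = -/H/- → run H
t=16: (idle)
t=17: (idle)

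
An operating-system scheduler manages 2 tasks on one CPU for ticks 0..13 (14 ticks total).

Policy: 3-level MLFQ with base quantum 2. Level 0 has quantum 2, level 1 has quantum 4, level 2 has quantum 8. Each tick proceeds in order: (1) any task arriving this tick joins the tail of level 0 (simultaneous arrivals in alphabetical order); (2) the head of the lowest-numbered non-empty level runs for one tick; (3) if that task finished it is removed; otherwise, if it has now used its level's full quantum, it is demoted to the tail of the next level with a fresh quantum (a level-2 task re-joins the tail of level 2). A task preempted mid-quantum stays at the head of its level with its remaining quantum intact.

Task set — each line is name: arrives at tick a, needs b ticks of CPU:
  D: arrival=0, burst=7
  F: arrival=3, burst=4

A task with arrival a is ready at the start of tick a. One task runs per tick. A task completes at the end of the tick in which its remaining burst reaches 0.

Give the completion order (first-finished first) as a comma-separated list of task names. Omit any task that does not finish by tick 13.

t=0: L0/L1/L2 = D/-/- → run D
t=1: L0/L1/L2 = D/-/- → run D
t=2: L0/L1/L2 = -/D/- → run D
t=3: L0/L1/L2 = F/D/- → run F
t=4: L0/L1/L2 = F/D/- → run F
t=5: L0/L1/L2 = -/DF/- → run D
t=6: L0/L1/L2 = -/DF/- → run D
t=7: L0/L1/L2 = -/DF/- → run D
t=8: L0/L1/L2 = -/F/D → run F
t=9: L0/L1/L2 = -/F/D → run F
t=10: L0/L1/L2 = -/-/D → run D
t=11: (idle)
t=12: (idle)
t=13: (idle)

completion order = F, D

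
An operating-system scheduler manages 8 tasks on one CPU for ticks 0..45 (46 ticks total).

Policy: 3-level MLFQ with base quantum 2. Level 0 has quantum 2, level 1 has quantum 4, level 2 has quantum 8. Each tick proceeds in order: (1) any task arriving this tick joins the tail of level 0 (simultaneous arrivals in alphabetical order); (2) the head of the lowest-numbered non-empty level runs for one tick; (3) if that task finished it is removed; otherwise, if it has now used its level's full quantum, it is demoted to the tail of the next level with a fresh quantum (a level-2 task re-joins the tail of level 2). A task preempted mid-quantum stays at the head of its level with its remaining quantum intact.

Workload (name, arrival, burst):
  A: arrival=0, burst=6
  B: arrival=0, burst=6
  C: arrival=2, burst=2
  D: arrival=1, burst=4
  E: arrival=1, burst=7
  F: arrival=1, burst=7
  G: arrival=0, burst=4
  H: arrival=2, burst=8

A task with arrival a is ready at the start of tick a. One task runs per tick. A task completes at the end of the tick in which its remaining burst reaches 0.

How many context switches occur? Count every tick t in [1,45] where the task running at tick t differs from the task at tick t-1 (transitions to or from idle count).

t=0: L0/L1/L2 = ABG/-/- → run A
t=1: L0/L1/L2 = ABGDEF/-/- → run A
t=2: L0/L1/L2 = BGDEFCH/A/- → run B
t=3: L0/L1/L2 = BGDEFCH/A/- → run B
t=4: L0/L1/L2 = GDEFCH/AB/- → run G
t=5: L0/L1/L2 = GDEFCH/AB/- → run G
t=6: L0/L1/L2 = DEFCH/ABG/- → run D
t=7: L0/L1/L2 = DEFCH/ABG/- → run D
t=8: L0/L1/L2 = EFCH/ABGD/- → run E
t=9: L0/L1/L2 = EFCH/ABGD/- → run E
t=10: L0/L1/L2 = FCH/ABGDE/- → run F
t=11: L0/L1/L2 = FCH/ABGDE/- → run F
t=12: L0/L1/L2 = CH/ABGDEF/- → run C
t=13: L0/L1/L2 = CH/ABGDEF/- → run C
t=14: L0/L1/L2 = H/ABGDEF/- → run H
t=15: L0/L1/L2 = H/ABGDEF/- → run H
t=16: L0/L1/L2 = -/ABGDEFH/- → run A
t=17: L0/L1/L2 = -/ABGDEFH/- → run A
t=18: L0/L1/L2 = -/ABGDEFH/- → run A
t=19: L0/L1/L2 = -/ABGDEFH/- → run A
t=20: L0/L1/L2 = -/BGDEFH/- → run B
t=21: L0/L1/L2 = -/BGDEFH/- → run B
t=22: L0/L1/L2 = -/BGDEFH/- → run B
t=23: L0/L1/L2 = -/BGDEFH/- → run B
t=24: L0/L1/L2 = -/GDEFH/- → run G
t=25: L0/L1/L2 = -/GDEFH/- → run G
t=26: L0/L1/L2 = -/DEFH/- → run D
t=27: L0/L1/L2 = -/DEFH/- → run D
t=28: L0/L1/L2 = -/EFH/- → run E
t=29: L0/L1/L2 = -/EFH/- → run E
t=30: L0/L1/L2 = -/EFH/- → run E
t=31: L0/L1/L2 = -/EFH/- → run E
t=32: L0/L1/L2 = -/FH/E → run F
t=33: L0/L1/L2 = -/FH/E → run F
t=34: L0/L1/L2 = -/FH/E → run F
t=35: L0/L1/L2 = -/FH/E → run F
t=36: L0/L1/L2 = -/H/EF → run H
t=37: L0/L1/L2 = -/H/EF → run H
t=38: L0/L1/L2 = -/H/EF → run H
t=39: L0/L1/L2 = -/H/EF → run H
t=40: L0/L1/L2 = -/-/EFH → run E
t=41: L0/L1/L2 = -/-/FH → run F
t=42: L0/L1/L2 = -/-/H → run H
t=43: L0/L1/L2 = -/-/H → run H
t=44: (idle)
t=45: (idle)

context switches = 18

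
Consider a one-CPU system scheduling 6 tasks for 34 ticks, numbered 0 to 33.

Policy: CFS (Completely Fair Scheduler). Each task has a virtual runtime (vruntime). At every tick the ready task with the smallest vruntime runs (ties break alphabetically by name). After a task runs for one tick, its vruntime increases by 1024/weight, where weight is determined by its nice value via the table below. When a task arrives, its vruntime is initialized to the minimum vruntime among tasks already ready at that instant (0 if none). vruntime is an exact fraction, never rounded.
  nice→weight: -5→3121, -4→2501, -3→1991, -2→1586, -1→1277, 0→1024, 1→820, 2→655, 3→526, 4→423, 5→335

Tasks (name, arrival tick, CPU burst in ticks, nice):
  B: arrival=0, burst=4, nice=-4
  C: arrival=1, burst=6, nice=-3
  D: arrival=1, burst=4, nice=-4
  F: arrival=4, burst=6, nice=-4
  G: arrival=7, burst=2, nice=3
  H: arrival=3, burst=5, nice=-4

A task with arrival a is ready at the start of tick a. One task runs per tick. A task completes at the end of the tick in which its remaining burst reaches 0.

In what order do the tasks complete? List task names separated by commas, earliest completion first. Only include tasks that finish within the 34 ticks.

completion order = B, D, H, F, G, C

t=0: vr[B=0] → run B
t=1: vr[B=1024/2501 C=1024/2501 D=1024/2501] → run B
t=2: vr[B=2048/2501 C=1024/2501 D=1024/2501] → run C
t=3: vr[B=2048/2501 C=4599808/4979491 D=1024/2501 H=1024/2501] → run D
t=4: vr[B=2048/2501 C=4599808/4979491 D=2048/2501 F=1024/2501 H=1024/2501] → run F
t=5: vr[B=2048/2501 C=4599808/4979491 D=2048/2501 F=2048/2501 H=1024/2501] → run H
t=6: vr[B=2048/2501 C=4599808/4979491 D=2048/2501 F=2048/2501 H=2048/2501] → run B
t=7: vr[B=3072/2501 C=4599808/4979491 D=2048/2501 F=2048/2501 G=2048/2501 H=2048/2501] → run D
t=8: vr[B=3072/2501 C=4599808/4979491 D=3072/2501 F=2048/2501 G=2048/2501 H=2048/2501] → run F
t=9: vr[B=3072/2501 C=4599808/4979491 D=3072/2501 F=3072/2501 G=2048/2501 H=2048/2501] → run G
t=10: vr[B=3072/2501 C=4599808/4979491 D=3072/2501 F=3072/2501 G=1819136/657763 H=2048/2501] → run H
t=11: vr[B=3072/2501 C=4599808/4979491 D=3072/2501 F=3072/2501 G=1819136/657763 H=3072/2501] → run C
t=12: vr[B=3072/2501 C=7160832/4979491 D=3072/2501 F=3072/2501 G=1819136/657763 H=3072/2501] → run B
t=13: vr[C=7160832/4979491 D=3072/2501 F=3072/2501 G=1819136/657763 H=3072/2501] → run D
t=14: vr[C=7160832/4979491 D=4096/2501 F=3072/2501 G=1819136/657763 H=3072/2501] → run F
t=15: vr[C=7160832/4979491 D=4096/2501 F=4096/2501 G=1819136/657763 H=3072/2501] → run H
t=16: vr[C=7160832/4979491 D=4096/2501 F=4096/2501 G=1819136/657763 H=4096/2501] → run C
t=17: vr[C=9721856/4979491 D=4096/2501 F=4096/2501 G=1819136/657763 H=4096/2501] → run D
t=18: vr[C=9721856/4979491 F=4096/2501 G=1819136/657763 H=4096/2501] → run F
t=19: vr[C=9721856/4979491 F=5120/2501 G=1819136/657763 H=4096/2501] → run H
t=20: vr[C=9721856/4979491 F=5120/2501 G=1819136/657763 H=5120/2501] → run C
t=21: vr[C=12282880/4979491 F=5120/2501 G=1819136/657763 H=5120/2501] → run F
t=22: vr[C=12282880/4979491 F=6144/2501 G=1819136/657763 H=5120/2501] → run H
t=23: vr[C=12282880/4979491 F=6144/2501 G=1819136/657763] → run F
t=24: vr[C=12282880/4979491 G=1819136/657763] → run C
t=25: vr[C=14843904/4979491 G=1819136/657763] → run G
t=26: vr[C=14843904/4979491] → run C
t=27: (idle)
t=28: (idle)
t=29: (idle)
t=30: (idle)
t=31: (idle)
t=32: (idle)
t=33: (idle)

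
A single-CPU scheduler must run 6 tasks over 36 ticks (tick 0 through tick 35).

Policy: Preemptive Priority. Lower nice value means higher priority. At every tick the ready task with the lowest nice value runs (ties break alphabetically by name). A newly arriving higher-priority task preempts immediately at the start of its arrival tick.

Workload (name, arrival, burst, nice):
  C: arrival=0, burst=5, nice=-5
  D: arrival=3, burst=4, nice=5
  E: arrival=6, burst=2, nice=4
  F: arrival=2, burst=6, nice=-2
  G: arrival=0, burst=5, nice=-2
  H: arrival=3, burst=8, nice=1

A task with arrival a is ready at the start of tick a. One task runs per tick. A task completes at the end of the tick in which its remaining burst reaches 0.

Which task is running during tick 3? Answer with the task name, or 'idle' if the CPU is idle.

running at tick 3 = C

t=0: ready={C,G} → run C
t=1: ready={C,G} → run C
t=2: ready={C,F,G} → run C
t=3: ready={C,D,F,G,H} → run C
t=4: ready={C,D,F,G,H} → run C
t=5: ready={D,F,G,H} → run F
t=6: ready={D,E,F,G,H} → run F
t=7: ready={D,E,F,G,H} → run F
t=8: ready={D,E,F,G,H} → run F
t=9: ready={D,E,F,G,H} → run F
t=10: ready={D,E,F,G,H} → run F
t=11: ready={D,E,G,H} → run G
t=12: ready={D,E,G,H} → run G
t=13: ready={D,E,G,H} → run G
t=14: ready={D,E,G,H} → run G
t=15: ready={D,E,G,H} → run G
t=16: ready={D,E,H} → run H
t=17: ready={D,E,H} → run H
t=18: ready={D,E,H} → run H
t=19: ready={D,E,H} → run H
t=20: ready={D,E,H} → run H
t=21: ready={D,E,H} → run H
t=22: ready={D,E,H} → run H
t=23: ready={D,E,H} → run H
t=24: ready={D,E} → run E
t=25: ready={D,E} → run E
t=26: ready={D} → run D
t=27: ready={D} → run D
t=28: ready={D} → run D
t=29: ready={D} → run D
t=30: (idle)
t=31: (idle)
t=32: (idle)
t=33: (idle)
t=34: (idle)
t=35: (idle)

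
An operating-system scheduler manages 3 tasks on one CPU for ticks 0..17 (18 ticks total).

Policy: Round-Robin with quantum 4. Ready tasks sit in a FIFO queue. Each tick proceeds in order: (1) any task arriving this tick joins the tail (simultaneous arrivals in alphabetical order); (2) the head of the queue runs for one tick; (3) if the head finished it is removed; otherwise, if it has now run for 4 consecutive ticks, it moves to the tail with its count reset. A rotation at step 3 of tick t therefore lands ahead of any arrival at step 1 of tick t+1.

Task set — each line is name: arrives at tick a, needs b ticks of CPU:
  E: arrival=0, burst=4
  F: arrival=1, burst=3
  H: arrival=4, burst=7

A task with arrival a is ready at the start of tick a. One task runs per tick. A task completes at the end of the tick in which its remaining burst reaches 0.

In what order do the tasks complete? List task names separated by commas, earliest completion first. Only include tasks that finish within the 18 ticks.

completion order = E, F, H

t=0: queue=[E] q_used=0 → run E
t=1: queue=[E,F] q_used=1 → run E
t=2: queue=[E,F] q_used=2 → run E
t=3: queue=[E,F] q_used=3 → run E
t=4: queue=[F,H] q_used=0 → run F
t=5: queue=[F,H] q_used=1 → run F
t=6: queue=[F,H] q_used=2 → run F
t=7: queue=[H] q_used=0 → run H
t=8: queue=[H] q_used=1 → run H
t=9: queue=[H] q_used=2 → run H
t=10: queue=[H] q_used=3 → run H
t=11: queue=[H] q_used=0 → run H
t=12: queue=[H] q_used=1 → run H
t=13: queue=[H] q_used=2 → run H
t=14: (idle)
t=15: (idle)
t=16: (idle)
t=17: (idle)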